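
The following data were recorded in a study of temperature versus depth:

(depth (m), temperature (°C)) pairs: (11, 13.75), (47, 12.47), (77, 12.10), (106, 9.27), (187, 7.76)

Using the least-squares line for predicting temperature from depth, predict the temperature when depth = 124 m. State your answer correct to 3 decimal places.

9.702

n = 5, Σx = 428, Σy = 55.35, Σxy = 4102.78, Σx² = 54464
Sxx = Σx² − (Σx)²/n = 54464 − 36636.8 = 17827.2
Sxy = Σxy − (Σx)(Σy)/n = 4102.78 − 4737.96 = -635.18
b = Sxy/Sxx = -635.18/17827.2 = -0.035630
a = ȳ − b·x̄ = 11.07 − (-0.035630)·85.6 = 14.119913
ŷ(124) = a + b·124 = 14.119913 + (-0.035630)·124 = 9.701815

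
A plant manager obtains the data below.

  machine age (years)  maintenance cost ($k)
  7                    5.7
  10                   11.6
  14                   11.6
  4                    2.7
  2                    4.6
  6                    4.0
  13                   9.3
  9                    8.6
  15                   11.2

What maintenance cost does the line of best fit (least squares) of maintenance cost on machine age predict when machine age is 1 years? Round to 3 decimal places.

n = 9, Σx = 80, Σy = 69.3, Σxy = 728.6, Σx² = 876
Sxx = Σx² − (Σx)²/n = 876 − 711.111111 = 164.888889
Sxy = Σxy − (Σx)(Σy)/n = 728.6 − 616 = 112.6
b = Sxy/Sxx = 112.6/164.888889 = 0.682884
a = ȳ − b·x̄ = 7.7 − 0.682884·8.888889 = 1.629919
ŷ(1) = a + b·1 = 1.629919 + 0.682884·1 = 2.312803

2.313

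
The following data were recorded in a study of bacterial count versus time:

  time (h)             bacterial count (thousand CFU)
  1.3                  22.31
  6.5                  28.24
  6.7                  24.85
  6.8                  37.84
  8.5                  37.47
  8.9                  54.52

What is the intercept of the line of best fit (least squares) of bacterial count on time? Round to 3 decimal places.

n = 6, Σx = 38.7, Σy = 205.23, Σxy = 1440.093, Σx² = 286.53
Sxx = Σx² − (Σx)²/n = 286.53 − 249.615 = 36.915
Sxy = Σxy − (Σx)(Σy)/n = 1440.093 − 1323.7335 = 116.3595
b = Sxy/Sxx = 116.3595/36.915 = 3.152093
a = ȳ − b·x̄ = 34.205 − 3.152093·6.45 = 13.874002

13.874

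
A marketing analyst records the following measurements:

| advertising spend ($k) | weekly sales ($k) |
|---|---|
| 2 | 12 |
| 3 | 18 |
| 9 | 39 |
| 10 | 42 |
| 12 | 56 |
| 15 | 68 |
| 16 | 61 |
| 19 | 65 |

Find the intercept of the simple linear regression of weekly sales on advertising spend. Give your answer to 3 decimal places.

8.468

n = 8, Σx = 86, Σy = 361, Σxy = 4752, Σx² = 1180
Sxx = Σx² − (Σx)²/n = 1180 − 924.5 = 255.5
Sxy = Σxy − (Σx)(Σy)/n = 4752 − 3880.75 = 871.25
b = Sxy/Sxx = 871.25/255.5 = 3.409980
a = ȳ − b·x̄ = 45.125 − 3.409980·10.75 = 8.467710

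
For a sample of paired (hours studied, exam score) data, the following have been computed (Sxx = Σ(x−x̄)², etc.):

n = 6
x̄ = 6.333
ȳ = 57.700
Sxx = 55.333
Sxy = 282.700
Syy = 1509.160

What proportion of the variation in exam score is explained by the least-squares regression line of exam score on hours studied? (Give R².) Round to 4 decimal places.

R² = Sxy²/(Sxx·Syy) = (282.7)²/(55.333·1509.16) = 0.957044

0.9570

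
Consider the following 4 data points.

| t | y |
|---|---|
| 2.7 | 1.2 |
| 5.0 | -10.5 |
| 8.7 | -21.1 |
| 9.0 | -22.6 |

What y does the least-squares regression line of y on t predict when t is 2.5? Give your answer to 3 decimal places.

n = 4, Σx = 25.4, Σy = -53, Σxy = -436.23, Σx² = 188.98
Sxx = Σx² − (Σx)²/n = 188.98 − 161.29 = 27.69
Sxy = Σxy − (Σx)(Σy)/n = -436.23 − (-336.55) = -99.68
b = Sxy/Sxx = -99.68/27.69 = -3.599856
a = ȳ − b·x̄ = -13.25 − (-3.599856)·6.35 = 9.609083
ŷ(2.5) = a + b·2.5 = 9.609083 + (-3.599856)·2.5 = 0.609444

0.609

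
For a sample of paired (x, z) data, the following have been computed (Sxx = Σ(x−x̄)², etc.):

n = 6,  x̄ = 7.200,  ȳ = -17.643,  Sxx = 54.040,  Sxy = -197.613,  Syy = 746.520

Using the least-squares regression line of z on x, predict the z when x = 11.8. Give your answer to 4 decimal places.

-34.4642

b = Sxy/Sxx = -197.613/54.04 = -3.656791
a = ȳ − b·x̄ = -17.643 − (-3.656791)·7.2 = 8.685897
ŷ(11.8) = a + b·11.8 = 8.685897 + (-3.656791)·11.8 = -34.464240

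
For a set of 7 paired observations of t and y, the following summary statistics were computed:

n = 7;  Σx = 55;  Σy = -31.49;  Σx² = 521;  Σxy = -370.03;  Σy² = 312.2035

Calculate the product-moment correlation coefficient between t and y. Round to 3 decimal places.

-0.996

Sxx = Σx² − (Σx)²/n = 521 − 432.142857 = 88.857143
Sxy = Σxy − (Σx)(Σy)/n = -370.03 − (-247.421429) = -122.608571
Syy = Σy² − (Σy)²/n = 312.2035 − 141.660014 = 170.543486
r = Sxy/√(Sxx·Syy) = -122.608571/√(15154.006873) = -122.608571/123.101612 = -0.995995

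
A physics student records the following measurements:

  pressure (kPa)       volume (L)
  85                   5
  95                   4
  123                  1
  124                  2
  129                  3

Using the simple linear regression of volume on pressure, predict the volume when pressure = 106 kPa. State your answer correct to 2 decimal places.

n = 5, Σx = 556, Σy = 15, Σxy = 1563, Σx² = 63396
Sxx = Σx² − (Σx)²/n = 63396 − 61827.2 = 1568.8
Sxy = Σxy − (Σx)(Σy)/n = 1563 − 1668 = -105
b = Sxy/Sxx = -105/1568.8 = -0.066930
a = ȳ − b·x̄ = 3 − (-0.066930)·111.2 = 10.442631
ŷ(106) = a + b·106 = 10.442631 + (-0.066930)·106 = 3.348037

3.35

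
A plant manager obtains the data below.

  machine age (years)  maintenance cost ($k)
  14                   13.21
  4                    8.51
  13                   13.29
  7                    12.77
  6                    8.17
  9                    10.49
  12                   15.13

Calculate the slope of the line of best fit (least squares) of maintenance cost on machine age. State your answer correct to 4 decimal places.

n = 7, Σx = 65, Σy = 81.57, Σxy = 806.13, Σx² = 691
Sxx = Σx² − (Σx)²/n = 691 − 603.571429 = 87.428571
Sxy = Σxy − (Σx)(Σy)/n = 806.13 − 757.435714 = 48.694286
b = Sxy/Sxx = 48.694286/87.428571 = 0.556961

0.5570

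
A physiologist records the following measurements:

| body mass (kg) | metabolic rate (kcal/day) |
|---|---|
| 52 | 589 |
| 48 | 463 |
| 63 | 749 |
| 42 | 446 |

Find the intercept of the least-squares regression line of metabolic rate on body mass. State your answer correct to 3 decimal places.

-226.867

n = 4, Σx = 205, Σy = 2247, Σxy = 118771, Σx² = 10741
Sxx = Σx² − (Σx)²/n = 10741 − 10506.25 = 234.75
Sxy = Σxy − (Σx)(Σy)/n = 118771 − 115158.75 = 3612.25
b = Sxy/Sxx = 3612.25/234.75 = 15.387646
a = ȳ − b·x̄ = 561.75 − 15.387646·51.25 = -226.866880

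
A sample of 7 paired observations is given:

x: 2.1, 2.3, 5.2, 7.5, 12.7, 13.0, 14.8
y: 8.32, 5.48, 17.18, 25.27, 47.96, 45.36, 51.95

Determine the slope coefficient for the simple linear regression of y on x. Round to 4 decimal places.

3.6729

n = 7, Σx = 57.6, Σy = 201.52, Σxy = 2276.569, Σx² = 642.32
Sxx = Σx² − (Σx)²/n = 642.32 − 473.965714 = 168.354286
Sxy = Σxy − (Σx)(Σy)/n = 2276.569 − 1658.221714 = 618.347286
b = Sxy/Sxx = 618.347286/168.354286 = 3.672893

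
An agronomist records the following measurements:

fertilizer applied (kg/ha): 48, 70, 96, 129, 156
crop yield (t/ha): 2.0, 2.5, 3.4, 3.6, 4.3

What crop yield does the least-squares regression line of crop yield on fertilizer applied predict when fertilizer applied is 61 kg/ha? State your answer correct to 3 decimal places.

n = 5, Σx = 499, Σy = 15.8, Σxy = 1732.6, Σx² = 57397
Sxx = Σx² − (Σx)²/n = 57397 − 49800.2 = 7596.8
Sxy = Σxy − (Σx)(Σy)/n = 1732.6 − 1576.84 = 155.76
b = Sxy/Sxx = 155.76/7596.8 = 0.020503
a = ȳ − b·x̄ = 3.16 − 0.020503·99.8 = 1.113764
ŷ(61) = a + b·61 = 1.113764 + 0.020503·61 = 2.364469

2.364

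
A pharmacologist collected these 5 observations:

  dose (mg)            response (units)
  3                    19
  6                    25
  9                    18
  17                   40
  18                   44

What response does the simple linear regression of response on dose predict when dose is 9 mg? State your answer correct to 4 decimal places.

26.5508

n = 5, Σx = 53, Σy = 146, Σxy = 1841, Σx² = 739
Sxx = Σx² − (Σx)²/n = 739 − 561.8 = 177.2
Sxy = Σxy − (Σx)(Σy)/n = 1841 − 1547.6 = 293.4
b = Sxy/Sxx = 293.4/177.2 = 1.655756
a = ȳ − b·x̄ = 29.2 − 1.655756·10.6 = 11.648984
ŷ(9) = a + b·9 = 11.648984 + 1.655756·9 = 26.550790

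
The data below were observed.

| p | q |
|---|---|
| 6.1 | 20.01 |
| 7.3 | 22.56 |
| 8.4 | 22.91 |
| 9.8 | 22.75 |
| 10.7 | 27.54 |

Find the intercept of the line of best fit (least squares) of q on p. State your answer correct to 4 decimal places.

12.4300

n = 5, Σx = 42.3, Σy = 115.77, Σxy = 996.821, Σx² = 371.59
Sxx = Σx² − (Σx)²/n = 371.59 − 357.858 = 13.732
Sxy = Σxy − (Σx)(Σy)/n = 996.821 − 979.4142 = 17.4068
b = Sxy/Sxx = 17.4068/13.732 = 1.267609
a = ȳ − b·x̄ = 23.154 − 1.267609·8.46 = 12.430032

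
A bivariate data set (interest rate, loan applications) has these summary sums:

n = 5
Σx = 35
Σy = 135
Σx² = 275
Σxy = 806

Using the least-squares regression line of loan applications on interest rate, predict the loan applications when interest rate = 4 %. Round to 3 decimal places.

40.900

Sxx = Σx² − (Σx)²/n = 275 − 245 = 30
Sxy = Σxy − (Σx)(Σy)/n = 806 − 945 = -139
b = Sxy/Sxx = -139/30 = -4.633333
a = ȳ − b·x̄ = 27 − (-4.633333)·7 = 59.433333
ŷ(4) = a + b·4 = 59.433333 + (-4.633333)·4 = 40.9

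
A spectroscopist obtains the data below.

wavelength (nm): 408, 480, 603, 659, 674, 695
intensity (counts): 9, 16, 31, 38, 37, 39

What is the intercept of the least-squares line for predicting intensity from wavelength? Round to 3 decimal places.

n = 6, Σx = 3519, Σy = 170, Σxy = 107130, Σx² = 2132055
Sxx = Σx² − (Σx)²/n = 2132055 − 2063893.5 = 68161.5
Sxy = Σxy − (Σx)(Σy)/n = 107130 − 99705 = 7425
b = Sxy/Sxx = 7425/68161.5 = 0.108932
a = ȳ − b·x̄ = 28.333333 − 0.108932·586.5 = -35.555556

-35.556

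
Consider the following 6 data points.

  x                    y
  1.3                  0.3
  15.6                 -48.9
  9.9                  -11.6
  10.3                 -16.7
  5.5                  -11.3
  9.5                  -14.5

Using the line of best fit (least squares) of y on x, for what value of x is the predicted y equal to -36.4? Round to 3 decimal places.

15.009

n = 6, Σx = 52.1, Σy = -102.7, Σxy = -1249.2, Σx² = 569.65
Sxx = Σx² − (Σx)²/n = 569.65 − 452.401667 = 117.248333
Sxy = Σxy − (Σx)(Σy)/n = -1249.2 − (-891.778333) = -357.421667
b = Sxy/Sxx = -357.421667/117.248333 = -3.048416
a = ȳ − b·x̄ = -17.116667 − (-3.048416)·8.683333 = 9.353743
Set a + b·x = -36.4: x = (-36.4 − 9.353743) / (-3.048416) = 15.009023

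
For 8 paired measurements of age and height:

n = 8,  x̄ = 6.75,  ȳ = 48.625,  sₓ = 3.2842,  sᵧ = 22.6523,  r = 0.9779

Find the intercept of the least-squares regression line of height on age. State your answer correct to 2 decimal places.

3.10

b = r · sᵧ/sₓ = 0.9779 · 22.6523/3.2842 = 6.744925
a = ȳ − b·x̄ = 48.625 − 6.744925·6.75 = 3.096753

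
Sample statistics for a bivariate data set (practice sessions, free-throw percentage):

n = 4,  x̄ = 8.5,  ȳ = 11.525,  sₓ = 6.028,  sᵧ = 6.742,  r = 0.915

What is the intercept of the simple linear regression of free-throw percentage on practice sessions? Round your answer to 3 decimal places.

2.826

b = r · sᵧ/sₓ = 0.915 · 6.742/6.028 = 1.023379
a = ȳ − b·x̄ = 11.525 − 1.023379·8.5 = 2.826277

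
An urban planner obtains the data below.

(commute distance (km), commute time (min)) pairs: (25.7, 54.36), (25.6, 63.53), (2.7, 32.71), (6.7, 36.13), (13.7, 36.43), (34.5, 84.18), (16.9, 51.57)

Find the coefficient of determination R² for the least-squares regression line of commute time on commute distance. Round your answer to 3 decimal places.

0.885

n = 7, Σx = 125.8, Σy = 358.91, Σxy = 7628.642, Σx² = 3031.58, Σy² = 20439.2737
Sxx = Σx² − (Σx)²/n = 3031.58 − 2260.805714 = 770.774286
Sxy = Σxy − (Σx)(Σy)/n = 7628.642 − 6450.125429 = 1178.516571
Syy = Σy² − (Σy)²/n = 20439.2737 − 18402.341157 = 2036.932543
R² = Sxy²/(Sxx·Syy) = (1178.516571)²/(770.774286·2036.932543) = 0.884642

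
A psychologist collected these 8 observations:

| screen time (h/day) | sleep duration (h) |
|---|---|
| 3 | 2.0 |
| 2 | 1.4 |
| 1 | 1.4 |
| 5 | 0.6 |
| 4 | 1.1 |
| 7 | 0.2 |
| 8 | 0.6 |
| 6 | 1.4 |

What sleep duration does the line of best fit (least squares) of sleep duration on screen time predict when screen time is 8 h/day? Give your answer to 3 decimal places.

n = 8, Σx = 36, Σy = 8.7, Σxy = 32.2, Σx² = 204
Sxx = Σx² − (Σx)²/n = 204 − 162 = 42
Sxy = Σxy − (Σx)(Σy)/n = 32.2 − 39.15 = -6.95
b = Sxy/Sxx = -6.95/42 = -0.165476
a = ȳ − b·x̄ = 1.0875 − (-0.165476)·4.5 = 1.832143
ŷ(8) = a + b·8 = 1.832143 + (-0.165476)·8 = 0.508333

0.508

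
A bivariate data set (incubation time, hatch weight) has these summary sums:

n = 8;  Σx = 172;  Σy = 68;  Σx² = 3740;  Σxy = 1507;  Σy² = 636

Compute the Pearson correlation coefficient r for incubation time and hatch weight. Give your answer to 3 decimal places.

Sxx = Σx² − (Σx)²/n = 3740 − 3698 = 42
Sxy = Σxy − (Σx)(Σy)/n = 1507 − 1462 = 45
Syy = Σy² − (Σy)²/n = 636 − 578 = 58
r = Sxy/√(Sxx·Syy) = 45/√(2436) = 45/49.355851 = 0.911746

0.912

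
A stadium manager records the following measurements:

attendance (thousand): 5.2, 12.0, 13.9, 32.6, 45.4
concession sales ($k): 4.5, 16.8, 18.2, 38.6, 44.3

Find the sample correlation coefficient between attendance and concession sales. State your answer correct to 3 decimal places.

0.980

n = 5, Σx = 109.1, Σy = 122.4, Σxy = 3747.56, Σx² = 3488.17, Σy² = 4086.18
Sxx = Σx² − (Σx)²/n = 3488.17 − 2380.562 = 1107.608
Sxy = Σxy − (Σx)(Σy)/n = 3747.56 − 2670.768 = 1076.792
Syy = Σy² − (Σy)²/n = 4086.18 − 2996.352 = 1089.828
r = Sxy/√(Sxx·Syy) = 1076.792/√(1207102.211424) = 1076.792/1098.682034 = 0.980076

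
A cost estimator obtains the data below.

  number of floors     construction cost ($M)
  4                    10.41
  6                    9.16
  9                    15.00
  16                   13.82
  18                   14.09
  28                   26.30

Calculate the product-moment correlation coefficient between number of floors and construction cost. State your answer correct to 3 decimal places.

0.894

n = 6, Σx = 81, Σy = 88.78, Σxy = 1442.74, Σx² = 1497, Σy² = 1498.4842
Sxx = Σx² − (Σx)²/n = 1497 − 1093.5 = 403.5
Sxy = Σxy − (Σx)(Σy)/n = 1442.74 − 1198.53 = 244.21
Syy = Σy² − (Σy)²/n = 1498.4842 − 1313.648067 = 184.836133
r = Sxy/√(Sxx·Syy) = 244.21/√(74581.3798) = 244.21/273.095917 = 0.894228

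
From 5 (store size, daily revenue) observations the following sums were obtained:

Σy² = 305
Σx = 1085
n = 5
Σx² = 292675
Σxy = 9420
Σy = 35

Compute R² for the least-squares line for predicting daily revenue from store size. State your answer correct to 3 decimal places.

0.970

Sxx = Σx² − (Σx)²/n = 292675 − 235445 = 57230
Sxy = Σxy − (Σx)(Σy)/n = 9420 − 7595 = 1825
Syy = Σy² − (Σy)²/n = 305 − 245 = 60
R² = Sxy²/(Sxx·Syy) = (1825)²/(57230·60) = 0.969953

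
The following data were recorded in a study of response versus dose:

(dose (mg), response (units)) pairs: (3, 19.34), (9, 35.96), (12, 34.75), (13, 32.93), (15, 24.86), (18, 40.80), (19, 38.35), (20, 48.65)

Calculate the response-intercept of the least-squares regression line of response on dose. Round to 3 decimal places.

n = 8, Σx = 109, Σy = 275.64, Σxy = 4035.7, Σx² = 1713
Sxx = Σx² − (Σx)²/n = 1713 − 1485.125 = 227.875
Sxy = Σxy − (Σx)(Σy)/n = 4035.7 − 3755.595 = 280.105
b = Sxy/Sxx = 280.105/227.875 = 1.229205
a = ȳ − b·x̄ = 34.455 − 1.229205·13.625 = 17.707087

17.707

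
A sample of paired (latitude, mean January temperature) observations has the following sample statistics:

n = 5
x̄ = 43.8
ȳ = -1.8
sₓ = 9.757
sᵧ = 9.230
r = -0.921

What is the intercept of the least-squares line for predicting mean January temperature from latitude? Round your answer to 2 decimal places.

36.36

b = r · sᵧ/sₓ = -0.921 · 9.23/9.757 = -0.871254
a = ȳ − b·x̄ = -1.8 − (-0.871254)·43.8 = 36.360946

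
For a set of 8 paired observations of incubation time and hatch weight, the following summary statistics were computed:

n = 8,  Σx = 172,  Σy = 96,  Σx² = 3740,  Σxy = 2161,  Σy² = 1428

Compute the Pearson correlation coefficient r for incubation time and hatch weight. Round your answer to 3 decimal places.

Sxx = Σx² − (Σx)²/n = 3740 − 3698 = 42
Sxy = Σxy − (Σx)(Σy)/n = 2161 − 2064 = 97
Syy = Σy² − (Σy)²/n = 1428 − 1152 = 276
r = Sxy/√(Sxx·Syy) = 97/√(11592) = 97/107.666151 = 0.900933

0.901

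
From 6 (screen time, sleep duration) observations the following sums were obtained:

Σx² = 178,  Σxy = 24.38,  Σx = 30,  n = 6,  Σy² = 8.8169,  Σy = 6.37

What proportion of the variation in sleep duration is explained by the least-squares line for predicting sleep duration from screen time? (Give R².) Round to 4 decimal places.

Sxx = Σx² − (Σx)²/n = 178 − 150 = 28
Sxy = Σxy − (Σx)(Σy)/n = 24.38 − 31.85 = -7.47
Syy = Σy² − (Σy)²/n = 8.8169 − 6.762817 = 2.054083
R² = Sxy²/(Sxx·Syy) = (-7.47)²/(28·2.054083) = 0.970209

0.9702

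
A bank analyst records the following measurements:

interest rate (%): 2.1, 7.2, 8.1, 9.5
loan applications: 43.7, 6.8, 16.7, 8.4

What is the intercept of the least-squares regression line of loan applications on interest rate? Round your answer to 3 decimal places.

51.786

n = 4, Σx = 26.9, Σy = 75.6, Σxy = 355.8, Σx² = 212.11
Sxx = Σx² − (Σx)²/n = 212.11 − 180.9025 = 31.2075
Sxy = Σxy − (Σx)(Σy)/n = 355.8 − 508.41 = -152.61
b = Sxy/Sxx = -152.61/31.2075 = -4.890171
a = ȳ − b·x̄ = 18.9 − (-4.890171)·6.725 = 51.786398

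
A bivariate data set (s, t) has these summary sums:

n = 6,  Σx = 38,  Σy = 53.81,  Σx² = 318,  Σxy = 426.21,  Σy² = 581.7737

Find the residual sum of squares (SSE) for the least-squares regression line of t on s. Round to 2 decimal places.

4.85

Sxx = Σx² − (Σx)²/n = 318 − 240.666667 = 77.333333
Sxy = Σxy − (Σx)(Σy)/n = 426.21 − 340.796667 = 85.413333
Syy = Σy² − (Σy)²/n = 581.7737 − 482.586017 = 99.187683
b = Sxy/Sxx = 85.413333/77.333333 = 1.104483
SSE = Syy − b·Sxy = 99.187683 − 1.104483·85.413333 = 4.850129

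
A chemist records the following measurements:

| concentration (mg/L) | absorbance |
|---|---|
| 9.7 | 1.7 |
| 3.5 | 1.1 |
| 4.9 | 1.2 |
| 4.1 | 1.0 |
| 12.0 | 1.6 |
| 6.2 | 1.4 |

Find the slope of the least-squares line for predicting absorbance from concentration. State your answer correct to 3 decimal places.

0.075

n = 6, Σx = 40.4, Σy = 8, Σxy = 58.2, Σx² = 329.6
Sxx = Σx² − (Σx)²/n = 329.6 − 272.026667 = 57.573333
Sxy = Σxy − (Σx)(Σy)/n = 58.2 − 53.866667 = 4.333333
b = Sxy/Sxx = 4.333333/57.573333 = 0.075266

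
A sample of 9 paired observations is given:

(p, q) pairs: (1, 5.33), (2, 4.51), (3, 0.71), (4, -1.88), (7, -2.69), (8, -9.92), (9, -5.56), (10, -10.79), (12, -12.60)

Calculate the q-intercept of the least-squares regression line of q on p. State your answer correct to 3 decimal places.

n = 9, Σx = 56, Σy = -32.89, Σxy = -398.37, Σx² = 468
Sxx = Σx² − (Σx)²/n = 468 − 348.444444 = 119.555556
Sxy = Σxy − (Σx)(Σy)/n = -398.37 − (-204.648889) = -193.721111
b = Sxy/Sxx = -193.721111/119.555556 = -1.620344
a = ȳ − b·x̄ = -3.654444 − (-1.620344)·6.222222 = 6.427695

6.428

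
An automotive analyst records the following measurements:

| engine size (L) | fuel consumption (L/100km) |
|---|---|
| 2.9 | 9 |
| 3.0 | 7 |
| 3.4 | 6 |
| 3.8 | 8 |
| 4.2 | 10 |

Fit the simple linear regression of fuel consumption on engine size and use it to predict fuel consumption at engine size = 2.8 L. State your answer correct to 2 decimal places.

n = 5, Σx = 17.3, Σy = 40, Σxy = 139.9, Σx² = 61.05
Sxx = Σx² − (Σx)²/n = 61.05 − 59.858 = 1.192
Sxy = Σxy − (Σx)(Σy)/n = 139.9 − 138.4 = 1.5
b = Sxy/Sxx = 1.5/1.192 = 1.258389
a = ȳ − b·x̄ = 8 − 1.258389·3.46 = 3.645973
ŷ(2.8) = a + b·2.8 = 3.645973 + 1.258389·2.8 = 7.169463

7.17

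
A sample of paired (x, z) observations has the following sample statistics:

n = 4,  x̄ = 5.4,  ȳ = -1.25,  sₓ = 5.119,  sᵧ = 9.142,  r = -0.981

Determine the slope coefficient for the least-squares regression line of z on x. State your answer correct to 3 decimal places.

b = r · sᵧ/sₓ = -0.981 · 9.142/5.119 = -1.751964

-1.752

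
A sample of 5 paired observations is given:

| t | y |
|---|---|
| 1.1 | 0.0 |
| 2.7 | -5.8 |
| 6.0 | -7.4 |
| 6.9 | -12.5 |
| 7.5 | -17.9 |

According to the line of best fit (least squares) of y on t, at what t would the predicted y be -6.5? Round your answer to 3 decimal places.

n = 5, Σx = 24.2, Σy = -43.6, Σxy = -280.56, Σx² = 148.36
Sxx = Σx² − (Σx)²/n = 148.36 − 117.128 = 31.232
Sxy = Σxy − (Σx)(Σy)/n = -280.56 − (-211.024) = -69.536
b = Sxy/Sxx = -69.536/31.232 = -2.226434
a = ȳ − b·x̄ = -8.72 − (-2.226434)·4.84 = 2.055943
Set a + b·x = -6.5: x = (-6.5 − 2.055943) / (-2.226434) = 3.842890

3.843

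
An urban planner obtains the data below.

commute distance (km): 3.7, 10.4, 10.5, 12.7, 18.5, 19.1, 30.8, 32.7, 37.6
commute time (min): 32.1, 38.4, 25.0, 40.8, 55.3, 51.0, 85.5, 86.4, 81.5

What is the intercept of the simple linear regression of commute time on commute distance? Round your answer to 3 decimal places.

n = 9, Σx = 176, Σy = 496, Σxy = 11819.02, Σx² = 4532.14
Sxx = Σx² − (Σx)²/n = 4532.14 − 3441.777778 = 1090.362222
Sxy = Σxy − (Σx)(Σy)/n = 11819.02 − 9699.555556 = 2119.464444
b = Sxy/Sxx = 2119.464444/1090.362222 = 1.943817
a = ȳ − b·x̄ = 55.111111 − 1.943817·19.555556 = 17.098693

17.099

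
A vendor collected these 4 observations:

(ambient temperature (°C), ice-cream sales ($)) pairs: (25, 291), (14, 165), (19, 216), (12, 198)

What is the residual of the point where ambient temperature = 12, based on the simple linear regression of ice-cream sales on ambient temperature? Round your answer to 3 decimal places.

26.243

n = 4, Σx = 70, Σy = 870, Σxy = 16065, Σx² = 1326
Sxx = Σx² − (Σx)²/n = 1326 − 1225 = 101
Sxy = Σxy − (Σx)(Σy)/n = 16065 − 15225 = 840
b = Sxy/Sxx = 840/101 = 8.316832
a = ȳ − b·x̄ = 217.5 − 8.316832·17.5 = 71.955446
ŷ(12) = 71.955446 + 8.316832·12 = 171.757426
residual = y − ŷ = 198 − 171.757426 = 26.242574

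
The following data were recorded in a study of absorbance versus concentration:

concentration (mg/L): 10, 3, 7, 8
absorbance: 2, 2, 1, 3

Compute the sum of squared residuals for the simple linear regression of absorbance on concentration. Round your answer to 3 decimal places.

1.962

n = 4, Σx = 28, Σy = 8, Σxy = 57, Σx² = 222, Σy² = 18
Sxx = Σx² − (Σx)²/n = 222 − 196 = 26
Sxy = Σxy − (Σx)(Σy)/n = 57 − 56 = 1
Syy = Σy² − (Σy)²/n = 18 − 16 = 2
b = Sxy/Sxx = 1/26 = 0.038462
SSE = Syy − b·Sxy = 2 − 0.038462·1 = 1.961538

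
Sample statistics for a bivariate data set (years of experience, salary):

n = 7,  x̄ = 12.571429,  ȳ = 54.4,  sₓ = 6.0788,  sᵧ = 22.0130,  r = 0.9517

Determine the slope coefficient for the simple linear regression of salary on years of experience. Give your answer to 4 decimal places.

b = r · sᵧ/sₓ = 0.9517 · 22.013/6.0788 = 3.446366

3.4464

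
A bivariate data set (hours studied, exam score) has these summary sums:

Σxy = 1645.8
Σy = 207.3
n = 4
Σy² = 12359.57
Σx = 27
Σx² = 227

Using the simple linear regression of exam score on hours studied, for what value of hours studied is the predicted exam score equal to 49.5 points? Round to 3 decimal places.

6.328

Sxx = Σx² − (Σx)²/n = 227 − 182.25 = 44.75
Sxy = Σxy − (Σx)(Σy)/n = 1645.8 − 1399.275 = 246.525
b = Sxy/Sxx = 246.525/44.75 = 5.508939
a = ȳ − b·x̄ = 51.825 − 5.508939·6.75 = 14.639665
Set a + b·x = 49.5: x = (49.5 − 14.639665) / 5.508939 = 6.327959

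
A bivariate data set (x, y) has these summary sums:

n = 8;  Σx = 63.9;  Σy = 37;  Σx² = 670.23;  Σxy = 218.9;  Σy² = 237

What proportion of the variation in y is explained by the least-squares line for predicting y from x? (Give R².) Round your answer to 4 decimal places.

0.5578

Sxx = Σx² − (Σx)²/n = 670.23 − 510.40125 = 159.82875
Sxy = Σxy − (Σx)(Σy)/n = 218.9 − 295.5375 = -76.6375
Syy = Σy² − (Σy)²/n = 237 − 171.125 = 65.875
R² = Sxy²/(Sxx·Syy) = (-76.6375)²/(159.82875·65.875) = 0.557837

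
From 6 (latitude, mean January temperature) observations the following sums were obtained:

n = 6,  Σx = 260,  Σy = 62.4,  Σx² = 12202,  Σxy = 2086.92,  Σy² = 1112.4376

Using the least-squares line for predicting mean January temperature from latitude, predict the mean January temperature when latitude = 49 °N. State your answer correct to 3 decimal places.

Sxx = Σx² − (Σx)²/n = 12202 − 11266.666667 = 935.333333
Sxy = Σxy − (Σx)(Σy)/n = 2086.92 − 2704 = -617.08
b = Sxy/Sxx = -617.08/935.333333 = -0.659743
a = ȳ − b·x̄ = 10.4 − (-0.659743)·43.333333 = 38.988881
ŷ(49) = a + b·49 = 38.988881 + (-0.659743)·49 = 6.661454

6.661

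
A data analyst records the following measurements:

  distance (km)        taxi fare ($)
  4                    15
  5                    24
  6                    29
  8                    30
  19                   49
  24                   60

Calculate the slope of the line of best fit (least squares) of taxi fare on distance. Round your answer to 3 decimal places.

n = 6, Σx = 66, Σy = 207, Σxy = 2965, Σx² = 1078
Sxx = Σx² − (Σx)²/n = 1078 − 726 = 352
Sxy = Σxy − (Σx)(Σy)/n = 2965 − 2277 = 688
b = Sxy/Sxx = 688/352 = 1.954545

1.955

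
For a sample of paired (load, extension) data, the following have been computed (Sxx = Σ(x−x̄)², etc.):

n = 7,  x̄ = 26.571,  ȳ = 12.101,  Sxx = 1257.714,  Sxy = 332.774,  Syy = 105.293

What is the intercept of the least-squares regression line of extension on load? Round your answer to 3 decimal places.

b = Sxy/Sxx = 332.774/1257.714 = 0.264586
a = ȳ − b·x̄ = 12.101 − 0.264586·26.571 = 5.070675

5.071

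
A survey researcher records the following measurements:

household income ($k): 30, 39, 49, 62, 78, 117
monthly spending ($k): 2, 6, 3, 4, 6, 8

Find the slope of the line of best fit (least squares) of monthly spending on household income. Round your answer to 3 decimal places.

0.056

n = 6, Σx = 375, Σy = 29, Σxy = 2093, Σx² = 28439
Sxx = Σx² − (Σx)²/n = 28439 − 23437.5 = 5001.5
Sxy = Σxy − (Σx)(Σy)/n = 2093 − 1812.5 = 280.5
b = Sxy/Sxx = 280.5/5001.5 = 0.056083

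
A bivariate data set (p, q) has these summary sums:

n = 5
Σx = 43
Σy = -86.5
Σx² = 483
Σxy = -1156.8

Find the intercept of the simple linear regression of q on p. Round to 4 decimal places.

14.0687

Sxx = Σx² − (Σx)²/n = 483 − 369.8 = 113.2
Sxy = Σxy − (Σx)(Σy)/n = -1156.8 − (-743.9) = -412.9
b = Sxy/Sxx = -412.9/113.2 = -3.647527
a = ȳ − b·x̄ = -17.3 − (-3.647527)·8.6 = 14.068728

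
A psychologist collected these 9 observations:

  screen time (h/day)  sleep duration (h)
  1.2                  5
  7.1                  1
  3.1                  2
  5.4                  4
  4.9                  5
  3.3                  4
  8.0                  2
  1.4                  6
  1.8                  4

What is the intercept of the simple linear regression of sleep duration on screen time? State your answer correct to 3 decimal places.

n = 9, Σx = 36.2, Σy = 33, Σxy = 110.2, Σx² = 194.72
Sxx = Σx² − (Σx)²/n = 194.72 − 145.604444 = 49.115556
Sxy = Σxy − (Σx)(Σy)/n = 110.2 − 132.733333 = -22.533333
b = Sxy/Sxx = -22.533333/49.115556 = -0.458782
a = ȳ − b·x̄ = 3.666667 − (-0.458782)·4.022222 = 5.511990

5.512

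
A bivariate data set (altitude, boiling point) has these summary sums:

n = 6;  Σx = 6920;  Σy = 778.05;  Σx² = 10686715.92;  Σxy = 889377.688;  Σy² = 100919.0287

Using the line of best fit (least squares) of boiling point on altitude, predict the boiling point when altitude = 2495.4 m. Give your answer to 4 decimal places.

125.7200

Sxx = Σx² − (Σx)²/n = 10686715.92 − 7981066.666667 = 2705649.253333
Sxy = Σxy − (Σx)(Σy)/n = 889377.688 − 897351 = -7973.312
b = Sxy/Sxx = -7973.312/2705649.253333 = -0.002947
a = ȳ − b·x̄ = 129.675 − (-0.002947)·1153.333333 = 133.073773
ŷ(2495.4) = a + b·2495.4 = 133.073773 + (-0.002947)·2495.4 = 125.720047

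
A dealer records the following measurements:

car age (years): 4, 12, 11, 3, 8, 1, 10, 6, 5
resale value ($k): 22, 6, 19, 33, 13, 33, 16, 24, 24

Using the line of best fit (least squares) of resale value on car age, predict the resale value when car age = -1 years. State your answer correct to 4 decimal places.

36.8190

n = 9, Σx = 60, Σy = 190, Σxy = 1029, Σx² = 516
Sxx = Σx² − (Σx)²/n = 516 − 400 = 116
Sxy = Σxy − (Σx)(Σy)/n = 1029 − 1266.666667 = -237.666667
b = Sxy/Sxx = -237.666667/116 = -2.048851
a = ȳ − b·x̄ = 21.111111 − (-2.048851)·6.666667 = 34.770115
ŷ(-1) = a + b·-1 = 34.770115 + (-2.048851)·(-1) = 36.818966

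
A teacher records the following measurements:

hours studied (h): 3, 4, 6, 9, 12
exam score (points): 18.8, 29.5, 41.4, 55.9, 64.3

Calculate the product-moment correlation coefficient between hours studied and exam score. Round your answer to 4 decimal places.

n = 5, Σx = 34, Σy = 209.9, Σxy = 1697.5, Σx² = 286, Σy² = 10196.95
Sxx = Σx² − (Σx)²/n = 286 − 231.2 = 54.8
Sxy = Σxy − (Σx)(Σy)/n = 1697.5 − 1427.32 = 270.18
Syy = Σy² − (Σy)²/n = 10196.95 − 8811.602 = 1385.348
r = Sxy/√(Sxx·Syy) = 270.18/√(75917.0704) = 270.18/275.530525 = 0.980581

0.9806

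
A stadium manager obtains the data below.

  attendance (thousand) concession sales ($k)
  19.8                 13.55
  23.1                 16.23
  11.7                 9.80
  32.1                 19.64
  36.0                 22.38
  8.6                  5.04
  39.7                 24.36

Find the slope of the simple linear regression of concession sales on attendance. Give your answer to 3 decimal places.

n = 7, Σx = 171, Σy = 111, Σxy = 3204.423, Σx² = 5039
Sxx = Σx² − (Σx)²/n = 5039 − 4177.285714 = 861.714286
Sxy = Σxy − (Σx)(Σy)/n = 3204.423 − 2711.571429 = 492.851571
b = Sxy/Sxx = 492.851571/861.714286 = 0.571943

0.572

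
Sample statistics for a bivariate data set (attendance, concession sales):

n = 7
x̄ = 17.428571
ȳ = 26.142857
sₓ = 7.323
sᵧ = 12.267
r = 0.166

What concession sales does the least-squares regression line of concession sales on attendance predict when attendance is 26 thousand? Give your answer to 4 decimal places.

28.5263

b = r · sᵧ/sₓ = 0.166 · 12.267/7.323 = 0.278072
a = ȳ − b·x̄ = 26.142857 − 0.278072·17.428571 = 21.296458
ŷ(26) = a + b·26 = 21.296458 + 0.278072·26 = 28.526332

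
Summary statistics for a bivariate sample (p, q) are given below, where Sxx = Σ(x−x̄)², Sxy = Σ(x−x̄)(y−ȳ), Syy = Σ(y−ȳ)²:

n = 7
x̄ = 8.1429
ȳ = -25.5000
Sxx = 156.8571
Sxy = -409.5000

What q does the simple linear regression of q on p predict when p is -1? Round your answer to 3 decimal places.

b = Sxy/Sxx = -409.5/156.8571 = -2.610656
a = ȳ − b·x̄ = -25.5 − (-2.610656)·8.1429 = -4.241686
ŷ(-1) = a + b·-1 = -4.241686 + (-2.610656)·(-1) = -1.631029

-1.631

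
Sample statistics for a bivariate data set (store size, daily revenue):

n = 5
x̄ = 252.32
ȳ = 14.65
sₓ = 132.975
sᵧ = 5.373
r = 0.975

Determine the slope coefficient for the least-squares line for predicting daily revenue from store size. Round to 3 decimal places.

0.039

b = r · sᵧ/sₓ = 0.975 · 5.373/132.975 = 0.039396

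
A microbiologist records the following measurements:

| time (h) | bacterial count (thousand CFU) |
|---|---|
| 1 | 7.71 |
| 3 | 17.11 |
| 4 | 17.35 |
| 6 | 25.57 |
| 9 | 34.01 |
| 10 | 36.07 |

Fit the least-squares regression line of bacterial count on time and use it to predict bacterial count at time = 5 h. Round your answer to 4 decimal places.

21.4201

n = 6, Σx = 33, Σy = 137.82, Σxy = 948.65, Σx² = 243
Sxx = Σx² − (Σx)²/n = 243 − 181.5 = 61.5
Sxy = Σxy − (Σx)(Σy)/n = 948.65 − 758.01 = 190.64
b = Sxy/Sxx = 190.64/61.5 = 3.099837
a = ȳ − b·x̄ = 22.97 − 3.099837·5.5 = 5.920894
ŷ(5) = a + b·5 = 5.920894 + 3.099837·5 = 21.420081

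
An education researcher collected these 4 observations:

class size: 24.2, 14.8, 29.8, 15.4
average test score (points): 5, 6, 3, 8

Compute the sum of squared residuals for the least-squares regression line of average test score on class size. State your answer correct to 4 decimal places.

n = 4, Σx = 84.2, Σy = 22, Σxy = 422.4, Σx² = 1929.88, Σy² = 134
Sxx = Σx² − (Σx)²/n = 1929.88 − 1772.41 = 157.47
Sxy = Σxy − (Σx)(Σy)/n = 422.4 − 463.1 = -40.7
Syy = Σy² − (Σy)²/n = 134 − 121 = 13
b = Sxy/Sxx = -40.7/157.47 = -0.258462
SSE = Syy − b·Sxy = 13 − (-0.258462)·(-40.7) = 2.480599

2.4806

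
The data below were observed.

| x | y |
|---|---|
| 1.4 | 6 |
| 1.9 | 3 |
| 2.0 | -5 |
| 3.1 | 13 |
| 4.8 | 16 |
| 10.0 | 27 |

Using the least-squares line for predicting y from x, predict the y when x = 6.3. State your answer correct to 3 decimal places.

17.377

n = 6, Σx = 23.2, Σy = 60, Σxy = 391.2, Σx² = 142.22
Sxx = Σx² − (Σx)²/n = 142.22 − 89.706667 = 52.513333
Sxy = Σxy − (Σx)(Σy)/n = 391.2 − 232 = 159.2
b = Sxy/Sxx = 159.2/52.513333 = 3.031611
a = ȳ − b·x̄ = 10 − 3.031611·3.866667 = -1.722229
ŷ(6.3) = a + b·6.3 = -1.722229 + 3.031611·6.3 = 17.376920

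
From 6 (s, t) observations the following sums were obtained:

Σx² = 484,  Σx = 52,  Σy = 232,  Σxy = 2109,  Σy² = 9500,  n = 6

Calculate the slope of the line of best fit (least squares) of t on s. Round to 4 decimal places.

Sxx = Σx² − (Σx)²/n = 484 − 450.666667 = 33.333333
Sxy = Σxy − (Σx)(Σy)/n = 2109 − 2010.666667 = 98.333333
b = Sxy/Sxx = 98.333333/33.333333 = 2.95

2.9500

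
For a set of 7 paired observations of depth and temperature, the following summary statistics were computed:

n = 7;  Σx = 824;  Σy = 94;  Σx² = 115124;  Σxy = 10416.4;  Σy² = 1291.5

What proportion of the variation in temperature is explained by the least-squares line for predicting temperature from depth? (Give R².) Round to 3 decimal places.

Sxx = Σx² − (Σx)²/n = 115124 − 96996.571429 = 18127.428571
Sxy = Σxy − (Σx)(Σy)/n = 10416.4 − 11065.142857 = -648.742857
Syy = Σy² − (Σy)²/n = 1291.5 − 1262.285714 = 29.214286
R² = Sxy²/(Sxx·Syy) = (-648.742857)²/(18127.428571·29.214286) = 0.794719

0.795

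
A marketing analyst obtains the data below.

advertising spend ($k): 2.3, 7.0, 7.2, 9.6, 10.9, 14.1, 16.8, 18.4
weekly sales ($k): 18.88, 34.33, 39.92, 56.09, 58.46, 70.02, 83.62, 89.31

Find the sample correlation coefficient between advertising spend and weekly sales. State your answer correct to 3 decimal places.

n = 8, Σx = 86.3, Σy = 450.63, Σxy = 5782.238, Σx² = 1136.71, Σy² = 29563.6503
Sxx = Σx² − (Σx)²/n = 1136.71 − 930.96125 = 205.74875
Sxy = Σxy − (Σx)(Σy)/n = 5782.238 − 4861.171125 = 921.066875
Syy = Σy² − (Σy)²/n = 29563.6503 − 25383.424612 = 4180.225688
r = Sxy/√(Sxx·Syy) = 921.066875/√(860076.209921) = 921.066875/927.402938 = 0.993168

0.993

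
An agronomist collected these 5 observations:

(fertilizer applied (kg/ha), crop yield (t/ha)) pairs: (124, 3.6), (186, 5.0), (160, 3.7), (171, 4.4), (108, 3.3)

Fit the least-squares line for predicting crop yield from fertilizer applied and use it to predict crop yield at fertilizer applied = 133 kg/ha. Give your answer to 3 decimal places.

n = 5, Σx = 749, Σy = 20, Σxy = 3077.2, Σx² = 116477
Sxx = Σx² − (Σx)²/n = 116477 − 112200.2 = 4276.8
Sxy = Σxy − (Σx)(Σy)/n = 3077.2 − 2996 = 81.2
b = Sxy/Sxx = 81.2/4276.8 = 0.018986
a = ȳ − b·x̄ = 4 − 0.018986·149.8 = 1.155874
ŷ(133) = a + b·133 = 1.155874 + 0.018986·133 = 3.681033

3.681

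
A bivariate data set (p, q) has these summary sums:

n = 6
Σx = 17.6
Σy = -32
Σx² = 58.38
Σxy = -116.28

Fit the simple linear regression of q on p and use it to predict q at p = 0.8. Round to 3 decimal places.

1.747

Sxx = Σx² − (Σx)²/n = 58.38 − 51.626667 = 6.753333
Sxy = Σxy − (Σx)(Σy)/n = -116.28 − (-93.866667) = -22.413333
b = Sxy/Sxx = -22.413333/6.753333 = -3.318855
a = ȳ − b·x̄ = -5.333333 − (-3.318855)·2.933333 = 4.401974
ŷ(0.8) = a + b·0.8 = 4.401974 + (-3.318855)·0.8 = 1.746890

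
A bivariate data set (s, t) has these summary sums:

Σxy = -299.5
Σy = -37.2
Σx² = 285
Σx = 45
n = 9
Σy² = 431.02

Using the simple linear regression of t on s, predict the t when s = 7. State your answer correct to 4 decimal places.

Sxx = Σx² − (Σx)²/n = 285 − 225 = 60
Sxy = Σxy − (Σx)(Σy)/n = -299.5 − (-186) = -113.5
b = Sxy/Sxx = -113.5/60 = -1.891667
a = ȳ − b·x̄ = -4.133333 − (-1.891667)·5 = 5.325
ŷ(7) = a + b·7 = 5.325 + (-1.891667)·7 = -7.916667

-7.9167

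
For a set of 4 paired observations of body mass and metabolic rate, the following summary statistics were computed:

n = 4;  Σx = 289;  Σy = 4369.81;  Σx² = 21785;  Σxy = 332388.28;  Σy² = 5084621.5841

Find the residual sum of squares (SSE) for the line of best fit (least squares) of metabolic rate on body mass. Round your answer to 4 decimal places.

Sxx = Σx² − (Σx)²/n = 21785 − 20880.25 = 904.75
Sxy = Σxy − (Σx)(Σy)/n = 332388.28 − 315718.7725 = 16669.5075
Syy = Σy² − (Σy)²/n = 5084621.5841 − 4773809.859025 = 310811.725075
b = Sxy/Sxx = 16669.5075/904.75 = 18.424435
SSE = Syy − b·Sxy = 310811.725075 − 18.424435·16669.5075 = 3685.468880

3685.4689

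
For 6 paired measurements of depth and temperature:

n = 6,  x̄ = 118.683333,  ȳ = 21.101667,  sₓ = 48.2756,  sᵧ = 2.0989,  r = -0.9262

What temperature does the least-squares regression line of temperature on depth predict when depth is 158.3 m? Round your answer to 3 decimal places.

b = r · sᵧ/sₓ = -0.9262 · 2.0989/48.2756 = -0.040269
a = ȳ − b·x̄ = 21.101667 − (-0.040269)·118.683333 = 25.880904
ŷ(158.3) = a + b·158.3 = 25.880904 + (-0.040269)·158.3 = 19.506351

19.506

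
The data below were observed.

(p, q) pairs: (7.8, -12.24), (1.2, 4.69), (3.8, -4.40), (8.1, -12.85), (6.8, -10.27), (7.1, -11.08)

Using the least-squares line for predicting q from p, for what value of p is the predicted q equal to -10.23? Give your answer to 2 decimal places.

6.83

n = 6, Σx = 34.8, Σy = -46.15, Σxy = -359.153, Σx² = 238.98
Sxx = Σx² − (Σx)²/n = 238.98 − 201.84 = 37.14
Sxy = Σxy − (Σx)(Σy)/n = -359.153 − (-267.67) = -91.483
b = Sxy/Sxx = -91.483/37.14 = -2.463193
a = ȳ − b·x̄ = -7.691667 − (-2.463193)·5.8 = 6.594855
Set a + b·x = -10.23: x = (-10.23 − 6.594855) / (-2.463193) = 6.830505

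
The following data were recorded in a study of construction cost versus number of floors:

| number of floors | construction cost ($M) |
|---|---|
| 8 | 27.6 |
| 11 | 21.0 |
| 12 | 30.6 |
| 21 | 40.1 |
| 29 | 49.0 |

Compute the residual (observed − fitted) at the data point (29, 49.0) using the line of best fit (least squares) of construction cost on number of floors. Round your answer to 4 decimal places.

0.1051

n = 5, Σx = 81, Σy = 168.3, Σxy = 3082.1, Σx² = 1611
Sxx = Σx² − (Σx)²/n = 1611 − 1312.2 = 298.8
Sxy = Σxy − (Σx)(Σy)/n = 3082.1 − 2726.46 = 355.64
b = Sxy/Sxx = 355.64/298.8 = 1.190228
a = ȳ − b·x̄ = 33.66 − 1.190228·16.2 = 14.378313
ŷ(29) = 14.378313 + 1.190228·29 = 48.894913
residual = y − ŷ = 49.0 − 48.894913 = 0.105087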